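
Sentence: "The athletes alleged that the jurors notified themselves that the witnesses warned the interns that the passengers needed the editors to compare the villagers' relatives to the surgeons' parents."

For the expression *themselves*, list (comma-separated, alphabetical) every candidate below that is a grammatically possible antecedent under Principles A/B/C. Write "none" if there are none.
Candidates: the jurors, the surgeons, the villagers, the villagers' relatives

the jurors

*themselves* is a reflexive; Principle A requires it to be bound within its binding domain — the clause headed by 'notified'.
— the jurors: subject of the clause headed by 'notified'; c-commands the reflexive within its binding domain — allowed (Principle A).
— the surgeons: possessor inside the second object DP of the clause headed by 'compare'; does not c-command the reflexive — cannot bind it (Principle A).
— the villagers: possessor inside the object DP of the clause headed by 'compare'; does not c-command the reflexive — cannot bind it (Principle A).
— the villagers' relatives: object of the clause headed by 'compare'; does not c-command the reflexive — cannot bind it (Principle A).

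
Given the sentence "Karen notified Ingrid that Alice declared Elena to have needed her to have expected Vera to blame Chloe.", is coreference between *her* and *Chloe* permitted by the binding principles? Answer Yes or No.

*her* is a pronoun; Principle B requires it to be free in its binding domain — the clause headed by 'needed'.
— Chloe: object of the clause headed by 'blame'; is c-commanded by the pronoun; coreference would bind this R-expression — blocked (Principle C).

No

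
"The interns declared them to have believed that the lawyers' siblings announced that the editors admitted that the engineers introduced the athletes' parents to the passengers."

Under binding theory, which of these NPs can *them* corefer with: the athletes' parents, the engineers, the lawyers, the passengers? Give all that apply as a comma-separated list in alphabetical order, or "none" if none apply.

*them* is a pronoun; Principle B requires it to be free in its binding domain — the matrix clause.
— the athletes' parents: object of the clause headed by 'introduced'; is c-commanded by the pronoun; coreference would bind this R-expression — blocked (Principle C).
— the engineers: subject of the clause headed by 'introduced'; is c-commanded by the pronoun; coreference would bind this R-expression — blocked (Principle C).
— the lawyers: possessor inside the subject DP of the clause headed by 'announced'; is c-commanded by the pronoun; coreference would bind this R-expression — blocked (Principle C).
— the passengers: second object of the clause headed by 'introduced'; is c-commanded by the pronoun; coreference would bind this R-expression — blocked (Principle C).

none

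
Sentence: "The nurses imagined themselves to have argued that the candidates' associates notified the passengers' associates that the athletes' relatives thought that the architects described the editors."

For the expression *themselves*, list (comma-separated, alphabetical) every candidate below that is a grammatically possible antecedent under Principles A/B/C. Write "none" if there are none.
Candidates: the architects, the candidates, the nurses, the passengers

the nurses

*themselves* is a reflexive; Principle A requires it to be bound within its binding domain — the matrix clause.
— the architects: subject of the clause headed by 'described'; does not c-command the reflexive — cannot bind it (Principle A).
— the candidates: possessor inside the subject DP of the clause headed by 'notified'; does not c-command the reflexive — cannot bind it (Principle A).
— the nurses: subject of the matrix clause; c-commands the reflexive within its binding domain — allowed (Principle A).
— the passengers: possessor inside the object DP of the clause headed by 'notified'; does not c-command the reflexive — cannot bind it (Principle A).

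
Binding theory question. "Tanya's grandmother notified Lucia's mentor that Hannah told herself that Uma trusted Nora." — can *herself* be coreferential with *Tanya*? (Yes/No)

No

*herself* is a reflexive; Principle A requires it to be bound within its binding domain — the clause headed by 'told'.
— Tanya: possessor inside the subject DP of the matrix clause; does not c-command the reflexive — cannot bind it (Principle A).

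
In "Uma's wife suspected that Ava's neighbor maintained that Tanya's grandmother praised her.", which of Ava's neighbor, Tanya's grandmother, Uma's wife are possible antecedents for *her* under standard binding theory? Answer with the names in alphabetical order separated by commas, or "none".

*her* is a pronoun; Principle B requires it to be free in its binding domain — the clause headed by 'praised'.
— Ava's neighbor: subject of the clause headed by 'maintained'; c-commands the pronoun but lies outside its binding domain — allowed.
— Tanya's grandmother: subject of the clause headed by 'praised'; c-commands the pronoun within its binding domain — blocked (Principle B).
— Uma's wife: subject of the matrix clause; c-commands the pronoun but lies outside its binding domain — allowed.

Ava's neighbor, Uma's wife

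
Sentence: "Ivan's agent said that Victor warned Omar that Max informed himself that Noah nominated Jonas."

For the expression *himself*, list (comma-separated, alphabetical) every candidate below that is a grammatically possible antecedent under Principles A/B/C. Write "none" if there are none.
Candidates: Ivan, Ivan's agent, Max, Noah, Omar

Max

*himself* is a reflexive; Principle A requires it to be bound within its binding domain — the clause headed by 'informed'.
— Ivan: possessor inside the subject DP of the matrix clause; does not c-command the reflexive — cannot bind it (Principle A).
— Ivan's agent: subject of the matrix clause; c-commands the reflexive but lies outside its binding domain — cannot bind it (Principle A).
— Max: subject of the clause headed by 'informed'; c-commands the reflexive within its binding domain — allowed (Principle A).
— Noah: subject of the clause headed by 'nominated'; does not c-command the reflexive — cannot bind it (Principle A).
— Omar: object of the clause headed by 'warned'; c-commands the reflexive but lies outside its binding domain — cannot bind it (Principle A).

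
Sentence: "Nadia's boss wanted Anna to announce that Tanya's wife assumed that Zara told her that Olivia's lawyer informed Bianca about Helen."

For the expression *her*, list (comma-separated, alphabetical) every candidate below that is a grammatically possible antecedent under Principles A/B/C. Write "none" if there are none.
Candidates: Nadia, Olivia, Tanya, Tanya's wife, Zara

Nadia, Tanya, Tanya's wife

*her* is a pronoun; Principle B requires it to be free in its binding domain — the clause headed by 'told'.
— Nadia: possessor inside the subject DP of the matrix clause; does not c-command the pronoun — Principle B does not apply; allowed.
— Olivia: possessor inside the subject DP of the clause headed by 'informed'; is c-commanded by the pronoun; coreference would bind this R-expression — blocked (Principle C).
— Tanya: possessor inside the subject DP of the clause headed by 'assumed'; does not c-command the pronoun — Principle B does not apply; allowed.
— Tanya's wife: subject of the clause headed by 'assumed'; c-commands the pronoun but lies outside its binding domain — allowed.
— Zara: subject of the clause headed by 'told'; c-commands the pronoun within its binding domain — blocked (Principle B).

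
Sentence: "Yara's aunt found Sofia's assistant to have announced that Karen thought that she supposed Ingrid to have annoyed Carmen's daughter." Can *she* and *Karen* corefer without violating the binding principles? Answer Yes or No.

*Karen* is an R-expression; Principle C requires it to be free (not bound by any c-commanding expression).
— she: subject of the clause headed by 'supposed'; the pronoun does not c-command the R-expression — coreference allowed.

Yes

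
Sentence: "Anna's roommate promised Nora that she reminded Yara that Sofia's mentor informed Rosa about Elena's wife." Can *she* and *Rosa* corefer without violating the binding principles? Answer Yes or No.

*Rosa* is an R-expression; Principle C requires it to be free (not bound by any c-commanding expression).
— she: subject of the clause headed by 'reminded'; the pronoun c-commands the R-expression — coreference blocked (Principle C).

No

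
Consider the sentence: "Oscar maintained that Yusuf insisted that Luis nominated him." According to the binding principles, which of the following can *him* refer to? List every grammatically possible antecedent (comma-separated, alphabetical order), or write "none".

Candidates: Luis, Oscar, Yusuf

Oscar, Yusuf

*him* is a pronoun; Principle B requires it to be free in its binding domain — the clause headed by 'nominated'.
— Luis: subject of the clause headed by 'nominated'; c-commands the pronoun within its binding domain — blocked (Principle B).
— Oscar: subject of the matrix clause; c-commands the pronoun but lies outside its binding domain — allowed.
— Yusuf: subject of the clause headed by 'insisted'; c-commands the pronoun but lies outside its binding domain — allowed.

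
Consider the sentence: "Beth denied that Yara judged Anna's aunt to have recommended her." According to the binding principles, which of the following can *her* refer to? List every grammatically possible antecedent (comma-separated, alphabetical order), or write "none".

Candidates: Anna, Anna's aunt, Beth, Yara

*her* is a pronoun; Principle B requires it to be free in its binding domain — the clause headed by 'recommended'.
— Anna: possessor inside the subject DP of the clause headed by 'recommended'; does not c-command the pronoun — Principle B does not apply; allowed.
— Anna's aunt: subject of the clause headed by 'recommended'; c-commands the pronoun within its binding domain — blocked (Principle B).
— Beth: subject of the matrix clause; c-commands the pronoun but lies outside its binding domain — allowed.
— Yara: subject of the clause headed by 'judged'; c-commands the pronoun but lies outside its binding domain — allowed.

Anna, Beth, Yara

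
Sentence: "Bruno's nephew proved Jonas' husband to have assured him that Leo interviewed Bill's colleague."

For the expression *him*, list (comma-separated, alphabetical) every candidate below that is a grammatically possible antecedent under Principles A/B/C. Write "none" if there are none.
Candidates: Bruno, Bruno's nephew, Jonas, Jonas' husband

Bruno, Bruno's nephew, Jonas

*him* is a pronoun; Principle B requires it to be free in its binding domain — the clause headed by 'assured'.
— Bruno: possessor inside the subject DP of the matrix clause; does not c-command the pronoun — Principle B does not apply; allowed.
— Bruno's nephew: subject of the matrix clause; c-commands the pronoun but lies outside its binding domain — allowed.
— Jonas: possessor inside the subject DP of the clause headed by 'assured'; does not c-command the pronoun — Principle B does not apply; allowed.
— Jonas' husband: subject of the clause headed by 'assured'; c-commands the pronoun within its binding domain — blocked (Principle B).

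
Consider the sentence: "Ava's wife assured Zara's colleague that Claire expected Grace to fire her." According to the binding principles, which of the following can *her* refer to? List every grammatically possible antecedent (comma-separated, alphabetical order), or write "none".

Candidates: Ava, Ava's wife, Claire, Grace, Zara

Ava, Ava's wife, Claire, Zara

*her* is a pronoun; Principle B requires it to be free in its binding domain — the clause headed by 'fire'.
— Ava: possessor inside the subject DP of the matrix clause; does not c-command the pronoun — Principle B does not apply; allowed.
— Ava's wife: subject of the matrix clause; c-commands the pronoun but lies outside its binding domain — allowed.
— Claire: subject of the clause headed by 'expected'; c-commands the pronoun but lies outside its binding domain — allowed.
— Grace: subject of the clause headed by 'fire'; c-commands the pronoun within its binding domain — blocked (Principle B).
— Zara: possessor inside the object DP of the matrix clause; does not c-command the pronoun — Principle B does not apply; allowed.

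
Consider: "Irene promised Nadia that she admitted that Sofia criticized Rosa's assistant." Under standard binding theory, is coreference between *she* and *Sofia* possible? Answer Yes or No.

*Sofia* is an R-expression; Principle C requires it to be free (not bound by any c-commanding expression).
— she: subject of the clause headed by 'admitted'; the pronoun c-commands the R-expression — coreference blocked (Principle C).

No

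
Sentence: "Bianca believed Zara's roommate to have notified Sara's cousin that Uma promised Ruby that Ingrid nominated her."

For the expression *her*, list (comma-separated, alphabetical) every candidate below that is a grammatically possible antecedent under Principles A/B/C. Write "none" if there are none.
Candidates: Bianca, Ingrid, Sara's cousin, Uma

*her* is a pronoun; Principle B requires it to be free in its binding domain — the clause headed by 'nominated'.
— Bianca: subject of the matrix clause; c-commands the pronoun but lies outside its binding domain — allowed.
— Ingrid: subject of the clause headed by 'nominated'; c-commands the pronoun within its binding domain — blocked (Principle B).
— Sara's cousin: object of the clause headed by 'notified'; c-commands the pronoun but lies outside its binding domain — allowed.
— Uma: subject of the clause headed by 'promised'; c-commands the pronoun but lies outside its binding domain — allowed.

Bianca, Sara's cousin, Uma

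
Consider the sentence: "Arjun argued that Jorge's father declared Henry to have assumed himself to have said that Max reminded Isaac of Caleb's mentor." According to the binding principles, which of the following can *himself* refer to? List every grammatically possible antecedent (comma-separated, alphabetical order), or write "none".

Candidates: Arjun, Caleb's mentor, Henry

*himself* is a reflexive; Principle A requires it to be bound within its binding domain — the clause headed by 'assumed'.
— Arjun: subject of the matrix clause; c-commands the reflexive but lies outside its binding domain — cannot bind it (Principle A).
— Caleb's mentor: second object of the clause headed by 'reminded'; does not c-command the reflexive — cannot bind it (Principle A).
— Henry: subject of the clause headed by 'assumed'; c-commands the reflexive within its binding domain — allowed (Principle A).

Henry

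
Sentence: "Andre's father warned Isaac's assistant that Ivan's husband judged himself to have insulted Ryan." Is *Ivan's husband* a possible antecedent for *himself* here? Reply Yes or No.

*himself* is a reflexive; Principle A requires it to be bound within its binding domain — the clause headed by 'judged'.
— Ivan's husband: subject of the clause headed by 'judged'; c-commands the reflexive within its binding domain — allowed (Principle A).

Yes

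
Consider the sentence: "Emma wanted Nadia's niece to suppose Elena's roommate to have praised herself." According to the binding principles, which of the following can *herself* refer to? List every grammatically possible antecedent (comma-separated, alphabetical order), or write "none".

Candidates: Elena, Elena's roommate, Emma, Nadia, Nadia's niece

*herself* is a reflexive; Principle A requires it to be bound within its binding domain — the clause headed by 'praised'.
— Elena: possessor inside the subject DP of the clause headed by 'praised'; does not c-command the reflexive — cannot bind it (Principle A).
— Elena's roommate: subject of the clause headed by 'praised'; c-commands the reflexive within its binding domain — allowed (Principle A).
— Emma: subject of the matrix clause; c-commands the reflexive but lies outside its binding domain — cannot bind it (Principle A).
— Nadia: possessor inside the subject DP of the clause headed by 'suppose'; does not c-command the reflexive — cannot bind it (Principle A).
— Nadia's niece: subject of the clause headed by 'suppose'; c-commands the reflexive but lies outside its binding domain — cannot bind it (Principle A).

Elena's roommate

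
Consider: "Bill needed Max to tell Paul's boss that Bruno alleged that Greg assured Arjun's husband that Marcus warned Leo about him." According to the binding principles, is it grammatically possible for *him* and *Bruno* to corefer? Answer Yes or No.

Yes

*him* is a pronoun; Principle B requires it to be free in its binding domain — the clause headed by 'warned'.
— Bruno: subject of the clause headed by 'alleged'; c-commands the pronoun but lies outside its binding domain — allowed.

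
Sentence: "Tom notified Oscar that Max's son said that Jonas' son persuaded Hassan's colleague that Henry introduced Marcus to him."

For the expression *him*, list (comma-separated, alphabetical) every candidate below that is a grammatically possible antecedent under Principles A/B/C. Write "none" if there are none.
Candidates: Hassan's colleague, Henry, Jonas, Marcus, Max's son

Hassan's colleague, Jonas, Max's son

*him* is a pronoun; Principle B requires it to be free in its binding domain — the clause headed by 'introduced'.
— Hassan's colleague: object of the clause headed by 'persuaded'; c-commands the pronoun but lies outside its binding domain — allowed.
— Henry: subject of the clause headed by 'introduced'; c-commands the pronoun within its binding domain — blocked (Principle B).
— Jonas: possessor inside the subject DP of the clause headed by 'persuaded'; does not c-command the pronoun — Principle B does not apply; allowed.
— Marcus: object of the clause headed by 'introduced'; c-commands the pronoun within its binding domain — blocked (Principle B).
— Max's son: subject of the clause headed by 'said'; c-commands the pronoun but lies outside its binding domain — allowed.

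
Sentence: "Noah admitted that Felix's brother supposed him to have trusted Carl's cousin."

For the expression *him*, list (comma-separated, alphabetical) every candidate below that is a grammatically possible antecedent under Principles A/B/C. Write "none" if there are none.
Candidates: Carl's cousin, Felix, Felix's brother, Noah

*him* is a pronoun; Principle B requires it to be free in its binding domain — the clause headed by 'supposed'.
— Carl's cousin: object of the clause headed by 'trusted'; is c-commanded by the pronoun; coreference would bind this R-expression — blocked (Principle C).
— Felix: possessor inside the subject DP of the clause headed by 'supposed'; does not c-command the pronoun — Principle B does not apply; allowed.
— Felix's brother: subject of the clause headed by 'supposed'; c-commands the pronoun within its binding domain — blocked (Principle B).
— Noah: subject of the matrix clause; c-commands the pronoun but lies outside its binding domain — allowed.

Felix, Noah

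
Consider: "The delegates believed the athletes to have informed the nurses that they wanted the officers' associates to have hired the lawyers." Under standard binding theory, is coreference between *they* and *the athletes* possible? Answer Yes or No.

*the athletes* is an R-expression; Principle C requires it to be free (not bound by any c-commanding expression).
— they: subject of the clause headed by 'wanted'; the pronoun does not c-command the R-expression — coreference allowed.

Yes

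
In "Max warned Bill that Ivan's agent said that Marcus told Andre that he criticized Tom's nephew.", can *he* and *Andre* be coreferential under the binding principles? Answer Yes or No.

Yes

*Andre* is an R-expression; Principle C requires it to be free (not bound by any c-commanding expression).
— he: subject of the clause headed by 'criticized'; the pronoun does not c-command the R-expression — coreference allowed.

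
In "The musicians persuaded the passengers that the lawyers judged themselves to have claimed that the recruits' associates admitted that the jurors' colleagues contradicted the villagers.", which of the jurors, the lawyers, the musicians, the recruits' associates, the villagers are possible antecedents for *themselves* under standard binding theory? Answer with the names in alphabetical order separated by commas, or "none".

*themselves* is a reflexive; Principle A requires it to be bound within its binding domain — the clause headed by 'judged'.
— the jurors: possessor inside the subject DP of the clause headed by 'contradicted'; does not c-command the reflexive — cannot bind it (Principle A).
— the lawyers: subject of the clause headed by 'judged'; c-commands the reflexive within its binding domain — allowed (Principle A).
— the musicians: subject of the matrix clause; c-commands the reflexive but lies outside its binding domain — cannot bind it (Principle A).
— the recruits' associates: subject of the clause headed by 'admitted'; does not c-command the reflexive — cannot bind it (Principle A).
— the villagers: object of the clause headed by 'contradicted'; does not c-command the reflexive — cannot bind it (Principle A).

the lawyers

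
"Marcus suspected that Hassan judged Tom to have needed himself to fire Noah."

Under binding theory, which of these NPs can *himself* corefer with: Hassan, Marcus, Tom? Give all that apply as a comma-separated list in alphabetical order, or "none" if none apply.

*himself* is a reflexive; Principle A requires it to be bound within its binding domain — the clause headed by 'needed'.
— Hassan: subject of the clause headed by 'judged'; c-commands the reflexive but lies outside its binding domain — cannot bind it (Principle A).
— Marcus: subject of the matrix clause; c-commands the reflexive but lies outside its binding domain — cannot bind it (Principle A).
— Tom: subject of the clause headed by 'needed'; c-commands the reflexive within its binding domain — allowed (Principle A).

Tom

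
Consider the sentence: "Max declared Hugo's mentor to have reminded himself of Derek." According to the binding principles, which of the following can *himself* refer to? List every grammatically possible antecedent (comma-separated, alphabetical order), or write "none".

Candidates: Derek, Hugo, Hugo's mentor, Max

Hugo's mentor

*himself* is a reflexive; Principle A requires it to be bound within its binding domain — the clause headed by 'reminded'.
— Derek: second object of the clause headed by 'reminded'; does not c-command the reflexive — cannot bind it (Principle A).
— Hugo: possessor inside the subject DP of the clause headed by 'reminded'; does not c-command the reflexive — cannot bind it (Principle A).
— Hugo's mentor: subject of the clause headed by 'reminded'; c-commands the reflexive within its binding domain — allowed (Principle A).
— Max: subject of the matrix clause; c-commands the reflexive but lies outside its binding domain — cannot bind it (Principle A).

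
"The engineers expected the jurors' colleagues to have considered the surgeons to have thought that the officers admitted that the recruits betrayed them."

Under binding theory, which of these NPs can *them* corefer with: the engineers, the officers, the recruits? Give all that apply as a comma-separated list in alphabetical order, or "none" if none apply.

*them* is a pronoun; Principle B requires it to be free in its binding domain — the clause headed by 'betrayed'.
— the engineers: subject of the matrix clause; c-commands the pronoun but lies outside its binding domain — allowed.
— the officers: subject of the clause headed by 'admitted'; c-commands the pronoun but lies outside its binding domain — allowed.
— the recruits: subject of the clause headed by 'betrayed'; c-commands the pronoun within its binding domain — blocked (Principle B).

the engineers, the officers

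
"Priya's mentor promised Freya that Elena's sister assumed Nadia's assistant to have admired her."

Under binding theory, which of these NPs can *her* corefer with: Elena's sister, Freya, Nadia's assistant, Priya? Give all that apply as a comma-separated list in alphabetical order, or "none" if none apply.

*her* is a pronoun; Principle B requires it to be free in its binding domain — the clause headed by 'admired'.
— Elena's sister: subject of the clause headed by 'assumed'; c-commands the pronoun but lies outside its binding domain — allowed.
— Freya: object of the matrix clause; c-commands the pronoun but lies outside its binding domain — allowed.
— Nadia's assistant: subject of the clause headed by 'admired'; c-commands the pronoun within its binding domain — blocked (Principle B).
— Priya: possessor inside the subject DP of the matrix clause; does not c-command the pronoun — Principle B does not apply; allowed.

Elena's sister, Freya, Priya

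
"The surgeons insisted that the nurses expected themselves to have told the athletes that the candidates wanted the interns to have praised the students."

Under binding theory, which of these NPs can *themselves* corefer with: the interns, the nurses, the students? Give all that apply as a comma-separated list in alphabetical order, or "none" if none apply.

*themselves* is a reflexive; Principle A requires it to be bound within its binding domain — the clause headed by 'expected'.
— the interns: subject of the clause headed by 'praised'; does not c-command the reflexive — cannot bind it (Principle A).
— the nurses: subject of the clause headed by 'expected'; c-commands the reflexive within its binding domain — allowed (Principle A).
— the students: object of the clause headed by 'praised'; does not c-command the reflexive — cannot bind it (Principle A).

the nurses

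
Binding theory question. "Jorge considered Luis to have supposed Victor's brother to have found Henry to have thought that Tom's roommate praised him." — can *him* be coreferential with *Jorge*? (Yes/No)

Yes

*him* is a pronoun; Principle B requires it to be free in its binding domain — the clause headed by 'praised'.
— Jorge: subject of the matrix clause; c-commands the pronoun but lies outside its binding domain — allowed.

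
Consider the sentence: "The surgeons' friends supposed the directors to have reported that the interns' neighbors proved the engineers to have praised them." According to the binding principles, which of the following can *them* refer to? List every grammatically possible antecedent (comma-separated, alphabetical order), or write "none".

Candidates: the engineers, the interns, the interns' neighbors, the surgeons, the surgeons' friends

the interns, the interns' neighbors, the surgeons, the surgeons' friends

*them* is a pronoun; Principle B requires it to be free in its binding domain — the clause headed by 'praised'.
— the engineers: subject of the clause headed by 'praised'; c-commands the pronoun within its binding domain — blocked (Principle B).
— the interns: possessor inside the subject DP of the clause headed by 'proved'; does not c-command the pronoun — Principle B does not apply; allowed.
— the interns' neighbors: subject of the clause headed by 'proved'; c-commands the pronoun but lies outside its binding domain — allowed.
— the surgeons: possessor inside the subject DP of the matrix clause; does not c-command the pronoun — Principle B does not apply; allowed.
— the surgeons' friends: subject of the matrix clause; c-commands the pronoun but lies outside its binding domain — allowed.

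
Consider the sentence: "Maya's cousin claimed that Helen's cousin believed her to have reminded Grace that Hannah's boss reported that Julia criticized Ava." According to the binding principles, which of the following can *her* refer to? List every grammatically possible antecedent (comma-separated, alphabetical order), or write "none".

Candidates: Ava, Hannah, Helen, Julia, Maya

*her* is a pronoun; Principle B requires it to be free in its binding domain — the clause headed by 'believed'.
— Ava: object of the clause headed by 'criticized'; is c-commanded by the pronoun; coreference would bind this R-expression — blocked (Principle C).
— Hannah: possessor inside the subject DP of the clause headed by 'reported'; is c-commanded by the pronoun; coreference would bind this R-expression — blocked (Principle C).
— Helen: possessor inside the subject DP of the clause headed by 'believed'; does not c-command the pronoun — Principle B does not apply; allowed.
— Julia: subject of the clause headed by 'criticized'; is c-commanded by the pronoun; coreference would bind this R-expression — blocked (Principle C).
— Maya: possessor inside the subject DP of the matrix clause; does not c-command the pronoun — Principle B does not apply; allowed.

Helen, Maya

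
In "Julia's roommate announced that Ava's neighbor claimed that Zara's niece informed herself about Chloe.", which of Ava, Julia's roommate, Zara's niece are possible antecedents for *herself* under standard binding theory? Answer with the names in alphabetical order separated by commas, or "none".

Zara's niece

*herself* is a reflexive; Principle A requires it to be bound within its binding domain — the clause headed by 'informed'.
— Ava: possessor inside the subject DP of the clause headed by 'claimed'; does not c-command the reflexive — cannot bind it (Principle A).
— Julia's roommate: subject of the matrix clause; c-commands the reflexive but lies outside its binding domain — cannot bind it (Principle A).
— Zara's niece: subject of the clause headed by 'informed'; c-commands the reflexive within its binding domain — allowed (Principle A).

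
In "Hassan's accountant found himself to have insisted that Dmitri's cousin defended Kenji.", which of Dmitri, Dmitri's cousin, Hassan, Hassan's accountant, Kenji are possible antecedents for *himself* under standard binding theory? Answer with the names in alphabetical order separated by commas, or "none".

Hassan's accountant

*himself* is a reflexive; Principle A requires it to be bound within its binding domain — the matrix clause.
— Dmitri: possessor inside the subject DP of the clause headed by 'defended'; does not c-command the reflexive — cannot bind it (Principle A).
— Dmitri's cousin: subject of the clause headed by 'defended'; does not c-command the reflexive — cannot bind it (Principle A).
— Hassan: possessor inside the subject DP of the matrix clause; does not c-command the reflexive — cannot bind it (Principle A).
— Hassan's accountant: subject of the matrix clause; c-commands the reflexive within its binding domain — allowed (Principle A).
— Kenji: object of the clause headed by 'defended'; does not c-command the reflexive — cannot bind it (Principle A).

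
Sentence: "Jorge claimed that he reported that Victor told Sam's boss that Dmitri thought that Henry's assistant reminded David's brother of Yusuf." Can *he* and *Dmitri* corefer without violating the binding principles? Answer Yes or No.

*Dmitri* is an R-expression; Principle C requires it to be free (not bound by any c-commanding expression).
— he: subject of the clause headed by 'reported'; the pronoun c-commands the R-expression — coreference blocked (Principle C).

No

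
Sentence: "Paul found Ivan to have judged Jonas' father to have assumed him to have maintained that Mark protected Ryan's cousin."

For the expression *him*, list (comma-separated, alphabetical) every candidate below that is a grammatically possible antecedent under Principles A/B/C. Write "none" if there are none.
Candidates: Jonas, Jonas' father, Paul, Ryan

Jonas, Paul

*him* is a pronoun; Principle B requires it to be free in its binding domain — the clause headed by 'assumed'.
— Jonas: possessor inside the subject DP of the clause headed by 'assumed'; does not c-command the pronoun — Principle B does not apply; allowed.
— Jonas' father: subject of the clause headed by 'assumed'; c-commands the pronoun within its binding domain — blocked (Principle B).
— Paul: subject of the matrix clause; c-commands the pronoun but lies outside its binding domain — allowed.
— Ryan: possessor inside the object DP of the clause headed by 'protected'; is c-commanded by the pronoun; coreference would bind this R-expression — blocked (Principle C).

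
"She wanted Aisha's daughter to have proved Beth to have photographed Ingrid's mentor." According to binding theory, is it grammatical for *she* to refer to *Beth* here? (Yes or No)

*Beth* is an R-expression; Principle C requires it to be free (not bound by any c-commanding expression).
— she: subject of the matrix clause; the pronoun c-commands the R-expression — coreference blocked (Principle C).

No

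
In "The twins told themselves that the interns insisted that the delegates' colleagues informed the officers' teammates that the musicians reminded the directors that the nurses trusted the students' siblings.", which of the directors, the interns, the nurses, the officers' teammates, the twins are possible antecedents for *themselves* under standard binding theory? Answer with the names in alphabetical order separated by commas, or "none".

*themselves* is a reflexive; Principle A requires it to be bound within its binding domain — the matrix clause.
— the directors: object of the clause headed by 'reminded'; does not c-command the reflexive — cannot bind it (Principle A).
— the interns: subject of the clause headed by 'insisted'; does not c-command the reflexive — cannot bind it (Principle A).
— the nurses: subject of the clause headed by 'trusted'; does not c-command the reflexive — cannot bind it (Principle A).
— the officers' teammates: object of the clause headed by 'informed'; does not c-command the reflexive — cannot bind it (Principle A).
— the twins: subject of the matrix clause; c-commands the reflexive within its binding domain — allowed (Principle A).

the twins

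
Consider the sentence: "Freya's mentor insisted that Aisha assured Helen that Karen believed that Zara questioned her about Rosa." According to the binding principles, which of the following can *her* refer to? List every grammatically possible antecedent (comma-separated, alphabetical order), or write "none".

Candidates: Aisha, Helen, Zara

Aisha, Helen

*her* is a pronoun; Principle B requires it to be free in its binding domain — the clause headed by 'questioned'.
— Aisha: subject of the clause headed by 'assured'; c-commands the pronoun but lies outside its binding domain — allowed.
— Helen: object of the clause headed by 'assured'; c-commands the pronoun but lies outside its binding domain — allowed.
— Zara: subject of the clause headed by 'questioned'; c-commands the pronoun within its binding domain — blocked (Principle B).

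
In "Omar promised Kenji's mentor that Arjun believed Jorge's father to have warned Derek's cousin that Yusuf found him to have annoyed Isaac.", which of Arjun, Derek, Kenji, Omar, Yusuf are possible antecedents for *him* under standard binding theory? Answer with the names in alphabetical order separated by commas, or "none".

*him* is a pronoun; Principle B requires it to be free in its binding domain — the clause headed by 'found'.
— Arjun: subject of the clause headed by 'believed'; c-commands the pronoun but lies outside its binding domain — allowed.
— Derek: possessor inside the object DP of the clause headed by 'warned'; does not c-command the pronoun — Principle B does not apply; allowed.
— Kenji: possessor inside the object DP of the matrix clause; does not c-command the pronoun — Principle B does not apply; allowed.
— Omar: subject of the matrix clause; c-commands the pronoun but lies outside its binding domain — allowed.
— Yusuf: subject of the clause headed by 'found'; c-commands the pronoun within its binding domain — blocked (Principle B).

Arjun, Derek, Kenji, Omar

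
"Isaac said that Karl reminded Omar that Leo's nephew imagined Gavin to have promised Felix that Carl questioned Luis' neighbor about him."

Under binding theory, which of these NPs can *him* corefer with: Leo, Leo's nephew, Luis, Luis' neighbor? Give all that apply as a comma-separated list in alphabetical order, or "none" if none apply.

Leo, Leo's nephew, Luis

*him* is a pronoun; Principle B requires it to be free in its binding domain — the clause headed by 'questioned'.
— Leo: possessor inside the subject DP of the clause headed by 'imagined'; does not c-command the pronoun — Principle B does not apply; allowed.
— Leo's nephew: subject of the clause headed by 'imagined'; c-commands the pronoun but lies outside its binding domain — allowed.
— Luis: possessor inside the object DP of the clause headed by 'questioned'; does not c-command the pronoun — Principle B does not apply; allowed.
— Luis' neighbor: object of the clause headed by 'questioned'; c-commands the pronoun within its binding domain — blocked (Principle B).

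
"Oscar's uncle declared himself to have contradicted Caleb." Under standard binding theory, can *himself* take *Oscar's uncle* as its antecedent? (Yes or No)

*himself* is a reflexive; Principle A requires it to be bound within its binding domain — the matrix clause.
— Oscar's uncle: subject of the matrix clause; c-commands the reflexive within its binding domain — allowed (Principle A).

Yes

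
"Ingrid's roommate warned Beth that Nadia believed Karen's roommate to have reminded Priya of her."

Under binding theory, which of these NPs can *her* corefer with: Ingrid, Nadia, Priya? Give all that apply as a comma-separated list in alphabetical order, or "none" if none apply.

*her* is a pronoun; Principle B requires it to be free in its binding domain — the clause headed by 'reminded'.
— Ingrid: possessor inside the subject DP of the matrix clause; does not c-command the pronoun — Principle B does not apply; allowed.
— Nadia: subject of the clause headed by 'believed'; c-commands the pronoun but lies outside its binding domain — allowed.
— Priya: object of the clause headed by 'reminded'; c-commands the pronoun within its binding domain — blocked (Principle B).

Ingrid, Nadia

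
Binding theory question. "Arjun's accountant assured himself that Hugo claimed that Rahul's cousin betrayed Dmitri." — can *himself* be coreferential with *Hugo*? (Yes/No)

No

*himself* is a reflexive; Principle A requires it to be bound within its binding domain — the matrix clause.
— Hugo: subject of the clause headed by 'claimed'; does not c-command the reflexive — cannot bind it (Principle A).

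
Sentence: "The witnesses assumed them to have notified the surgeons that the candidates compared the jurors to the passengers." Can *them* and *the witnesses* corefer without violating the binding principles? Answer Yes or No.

No

*the witnesses* is an R-expression; Principle C requires it to be free (not bound by any c-commanding expression).
— them: subject of the clause headed by 'notified'; the R-expression locally c-commands the pronoun — coreference blocked (Principle B on the pronoun).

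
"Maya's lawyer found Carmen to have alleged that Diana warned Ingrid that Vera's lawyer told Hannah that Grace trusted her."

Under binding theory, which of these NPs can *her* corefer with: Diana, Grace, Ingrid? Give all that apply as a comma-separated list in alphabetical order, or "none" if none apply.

*her* is a pronoun; Principle B requires it to be free in its binding domain — the clause headed by 'trusted'.
— Diana: subject of the clause headed by 'warned'; c-commands the pronoun but lies outside its binding domain — allowed.
— Grace: subject of the clause headed by 'trusted'; c-commands the pronoun within its binding domain — blocked (Principle B).
— Ingrid: object of the clause headed by 'warned'; c-commands the pronoun but lies outside its binding domain — allowed.

Diana, Ingrid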